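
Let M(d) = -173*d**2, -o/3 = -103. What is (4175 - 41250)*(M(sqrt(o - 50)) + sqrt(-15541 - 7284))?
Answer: 1661219525 - 185375*I*sqrt(913) ≈ 1.6612e+9 - 5.6013e+6*I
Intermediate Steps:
o = 309 (o = -3*(-103) = 309)
(4175 - 41250)*(M(sqrt(o - 50)) + sqrt(-15541 - 7284)) = (4175 - 41250)*(-173*(sqrt(309 - 50))**2 + sqrt(-15541 - 7284)) = -37075*(-173*(sqrt(259))**2 + sqrt(-22825)) = -37075*(-173*259 + 5*I*sqrt(913)) = -37075*(-44807 + 5*I*sqrt(913)) = 1661219525 - 185375*I*sqrt(913)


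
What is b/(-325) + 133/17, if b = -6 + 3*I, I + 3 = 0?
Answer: 8696/1105 ≈ 7.8697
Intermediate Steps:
I = -3 (I = -3 + 0 = -3)
b = -15 (b = -6 + 3*(-3) = -6 - 9 = -15)
b/(-325) + 133/17 = -15/(-325) + 133/17 = -15*(-1/325) + 133*(1/17) = 3/65 + 133/17 = 8696/1105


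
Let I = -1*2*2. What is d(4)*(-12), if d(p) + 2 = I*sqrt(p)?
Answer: 120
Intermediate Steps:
I = -4 (I = -2*2 = -4)
d(p) = -2 - 4*sqrt(p)
d(4)*(-12) = (-2 - 4*sqrt(4))*(-12) = (-2 - 4*2)*(-12) = (-2 - 8)*(-12) = -10*(-12) = 120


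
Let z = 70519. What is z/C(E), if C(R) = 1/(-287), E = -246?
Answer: -20238953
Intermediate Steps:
C(R) = -1/287
z/C(E) = 70519/(-1/287) = 70519*(-287) = -20238953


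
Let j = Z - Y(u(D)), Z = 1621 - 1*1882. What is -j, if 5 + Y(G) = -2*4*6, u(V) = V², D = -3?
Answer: 208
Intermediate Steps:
Y(G) = -53 (Y(G) = -5 - 2*4*6 = -5 - 8*6 = -5 - 48 = -53)
Z = -261 (Z = 1621 - 1882 = -261)
j = -208 (j = -261 - 1*(-53) = -261 + 53 = -208)
-j = -1*(-208) = 208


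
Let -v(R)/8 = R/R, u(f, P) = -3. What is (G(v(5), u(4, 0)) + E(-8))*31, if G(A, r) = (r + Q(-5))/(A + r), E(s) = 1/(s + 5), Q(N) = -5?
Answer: 403/33 ≈ 12.212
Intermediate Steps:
v(R) = -8 (v(R) = -8*R/R = -8*1 = -8)
E(s) = 1/(5 + s)
G(A, r) = (-5 + r)/(A + r) (G(A, r) = (r - 5)/(A + r) = (-5 + r)/(A + r))
(G(v(5), u(4, 0)) + E(-8))*31 = ((-5 - 3)/(-8 - 3) + 1/(5 - 8))*31 = (-8/(-11) + 1/(-3))*31 = (-1/11*(-8) - 1/3)*31 = (8/11 - 1/3)*31 = (13/33)*31 = 403/33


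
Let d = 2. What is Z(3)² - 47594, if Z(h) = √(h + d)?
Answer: -47589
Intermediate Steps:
Z(h) = √(2 + h) (Z(h) = √(h + 2) = √(2 + h))
Z(3)² - 47594 = (√(2 + 3))² - 47594 = (√5)² - 47594 = 5 - 47594 = -47589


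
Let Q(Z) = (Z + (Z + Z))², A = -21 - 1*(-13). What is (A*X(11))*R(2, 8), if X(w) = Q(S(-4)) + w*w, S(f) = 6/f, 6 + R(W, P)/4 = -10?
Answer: 72320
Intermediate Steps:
R(W, P) = -64 (R(W, P) = -24 + 4*(-10) = -24 - 40 = -64)
A = -8 (A = -21 + 13 = -8)
Q(Z) = 9*Z² (Q(Z) = (Z + 2*Z)² = (3*Z)² = 9*Z²)
X(w) = 81/4 + w² (X(w) = 9*(6/(-4))² + w*w = 9*(6*(-¼))² + w² = 9*(-3/2)² + w² = 9*(9/4) + w² = 81/4 + w²)
(A*X(11))*R(2, 8) = -8*(81/4 + 11²)*(-64) = -8*(81/4 + 121)*(-64) = -8*565/4*(-64) = -1130*(-64) = 72320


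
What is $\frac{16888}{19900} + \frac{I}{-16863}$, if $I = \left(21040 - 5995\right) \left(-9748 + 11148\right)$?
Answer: $- \frac{4986534734}{3994925} \approx -1248.2$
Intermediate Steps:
$I = 21063000$ ($I = 15045 \cdot 1400 = 21063000$)
$\frac{16888}{19900} + \frac{I}{-16863} = \frac{16888}{19900} + \frac{21063000}{-16863} = 16888 \cdot \frac{1}{19900} + 21063000 \left(- \frac{1}{16863}\right) = \frac{4222}{4975} - \frac{1003000}{803} = - \frac{4986534734}{3994925}$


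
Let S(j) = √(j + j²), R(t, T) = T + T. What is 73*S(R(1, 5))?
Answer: 73*√110 ≈ 765.63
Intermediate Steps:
R(t, T) = 2*T
73*S(R(1, 5)) = 73*√((2*5)*(1 + 2*5)) = 73*√(10*(1 + 10)) = 73*√(10*11) = 73*√110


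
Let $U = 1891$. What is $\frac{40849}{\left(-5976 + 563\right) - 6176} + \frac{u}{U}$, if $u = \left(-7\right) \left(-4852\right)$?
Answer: $\frac{316363337}{21914799} \approx 14.436$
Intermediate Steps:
$u = 33964$
$\frac{40849}{\left(-5976 + 563\right) - 6176} + \frac{u}{U} = \frac{40849}{\left(-5976 + 563\right) - 6176} + \frac{33964}{1891} = \frac{40849}{-5413 - 6176} + 33964 \cdot \frac{1}{1891} = \frac{40849}{-11589} + \frac{33964}{1891} = 40849 \left(- \frac{1}{11589}\right) + \frac{33964}{1891} = - \frac{40849}{11589} + \frac{33964}{1891} = \frac{316363337}{21914799}$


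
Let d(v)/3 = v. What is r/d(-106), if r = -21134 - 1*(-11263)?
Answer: 9871/318 ≈ 31.041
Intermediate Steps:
d(v) = 3*v
r = -9871 (r = -21134 + 11263 = -9871)
r/d(-106) = -9871/(3*(-106)) = -9871/(-318) = -9871*(-1/318) = 9871/318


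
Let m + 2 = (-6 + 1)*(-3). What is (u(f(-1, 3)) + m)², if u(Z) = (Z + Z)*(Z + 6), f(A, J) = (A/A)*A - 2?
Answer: 25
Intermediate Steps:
f(A, J) = -2 + A (f(A, J) = 1*A - 2 = A - 2 = -2 + A)
u(Z) = 2*Z*(6 + Z) (u(Z) = (2*Z)*(6 + Z) = 2*Z*(6 + Z))
m = 13 (m = -2 + (-6 + 1)*(-3) = -2 - 5*(-3) = -2 + 15 = 13)
(u(f(-1, 3)) + m)² = (2*(-2 - 1)*(6 + (-2 - 1)) + 13)² = (2*(-3)*(6 - 3) + 13)² = (2*(-3)*3 + 13)² = (-18 + 13)² = (-5)² = 25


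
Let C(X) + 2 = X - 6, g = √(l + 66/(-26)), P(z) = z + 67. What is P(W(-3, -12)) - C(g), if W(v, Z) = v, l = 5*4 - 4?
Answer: 72 - 5*√91/13 ≈ 68.331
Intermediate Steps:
l = 16 (l = 20 - 4 = 16)
P(z) = 67 + z
g = 5*√91/13 (g = √(16 + 66/(-26)) = √(16 + 66*(-1/26)) = √(16 - 33/13) = √(175/13) = 5*√91/13 ≈ 3.6690)
C(X) = -8 + X (C(X) = -2 + (X - 6) = -2 + (-6 + X) = -8 + X)
P(W(-3, -12)) - C(g) = (67 - 3) - (-8 + 5*√91/13) = 64 + (8 - 5*√91/13) = 72 - 5*√91/13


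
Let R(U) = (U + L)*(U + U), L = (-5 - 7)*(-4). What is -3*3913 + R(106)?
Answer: 20909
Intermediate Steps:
L = 48 (L = -12*(-4) = 48)
R(U) = 2*U*(48 + U) (R(U) = (U + 48)*(U + U) = (48 + U)*(2*U) = 2*U*(48 + U))
-3*3913 + R(106) = -3*3913 + 2*106*(48 + 106) = -11739 + 2*106*154 = -11739 + 32648 = 20909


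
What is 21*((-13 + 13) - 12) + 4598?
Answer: 4346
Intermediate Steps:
21*((-13 + 13) - 12) + 4598 = 21*(0 - 12) + 4598 = 21*(-12) + 4598 = -252 + 4598 = 4346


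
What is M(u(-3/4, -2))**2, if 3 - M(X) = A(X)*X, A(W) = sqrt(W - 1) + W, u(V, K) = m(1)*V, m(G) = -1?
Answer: 1485/256 - 117*I/64 ≈ 5.8008 - 1.8281*I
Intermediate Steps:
u(V, K) = -V
A(W) = W + sqrt(-1 + W) (A(W) = sqrt(-1 + W) + W = W + sqrt(-1 + W))
M(X) = 3 - X*(X + sqrt(-1 + X)) (M(X) = 3 - (X + sqrt(-1 + X))*X = 3 - X*(X + sqrt(-1 + X)))
M(u(-3/4, -2))**2 = (3 - (-(-3)/4)*(-(-3)/4 + sqrt(-1 - (-3)/4)))**2 = (3 - (-1*(-3/4))*(-1*(-3/4) + sqrt(-1 - 1*(-3/4))))**2 = (3 - 1*3/4*(3/4 + sqrt(-1 + 3/4)))**2 = (3 - 1*3/4*(3/4 + sqrt(-1/4)))**2 = (3 - 1*3/4*(3/4 + I/2))**2 = (3 + (-9/16 - 3*I/8))**2 = (39/16 - 3*I/8)**2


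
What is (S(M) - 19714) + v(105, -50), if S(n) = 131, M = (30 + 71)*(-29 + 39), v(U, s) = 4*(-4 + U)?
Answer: -19179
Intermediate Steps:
v(U, s) = -16 + 4*U
M = 1010 (M = 101*10 = 1010)
(S(M) - 19714) + v(105, -50) = (131 - 19714) + (-16 + 4*105) = -19583 + (-16 + 420) = -19583 + 404 = -19179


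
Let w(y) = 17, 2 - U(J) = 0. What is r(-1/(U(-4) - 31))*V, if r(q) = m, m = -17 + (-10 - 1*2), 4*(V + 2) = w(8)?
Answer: -261/4 ≈ -65.250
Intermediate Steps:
U(J) = 2 (U(J) = 2 - 1*0 = 2 + 0 = 2)
V = 9/4 (V = -2 + (¼)*17 = -2 + 17/4 = 9/4 ≈ 2.2500)
m = -29 (m = -17 + (-10 - 2) = -17 - 12 = -29)
r(q) = -29
r(-1/(U(-4) - 31))*V = -29*9/4 = -261/4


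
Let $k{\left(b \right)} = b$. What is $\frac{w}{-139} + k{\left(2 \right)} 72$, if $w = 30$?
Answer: $\frac{19986}{139} \approx 143.78$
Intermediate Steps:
$\frac{w}{-139} + k{\left(2 \right)} 72 = \frac{30}{-139} + 2 \cdot 72 = 30 \left(- \frac{1}{139}\right) + 144 = - \frac{30}{139} + 144 = \frac{19986}{139}$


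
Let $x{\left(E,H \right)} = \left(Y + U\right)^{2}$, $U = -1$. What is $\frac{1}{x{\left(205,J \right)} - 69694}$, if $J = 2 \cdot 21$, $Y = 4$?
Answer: $- \frac{1}{69685} \approx -1.435 \cdot 10^{-5}$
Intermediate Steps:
$J = 42$
$x{\left(E,H \right)} = 9$ ($x{\left(E,H \right)} = \left(4 - 1\right)^{2} = 3^{2} = 9$)
$\frac{1}{x{\left(205,J \right)} - 69694} = \frac{1}{9 - 69694} = \frac{1}{-69685} = - \frac{1}{69685}$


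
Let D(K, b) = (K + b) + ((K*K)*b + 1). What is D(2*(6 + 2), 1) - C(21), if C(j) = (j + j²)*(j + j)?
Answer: -19130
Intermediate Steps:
C(j) = 2*j*(j + j²) (C(j) = (j + j²)*(2*j) = 2*j*(j + j²))
D(K, b) = 1 + K + b + b*K² (D(K, b) = (K + b) + (K²*b + 1) = (K + b) + (b*K² + 1) = (K + b) + (1 + b*K²) = 1 + K + b + b*K²)
D(2*(6 + 2), 1) - C(21) = (1 + 2*(6 + 2) + 1 + 1*(2*(6 + 2))²) - 2*21²*(1 + 21) = (1 + 2*8 + 1 + 1*(2*8)²) - 2*441*22 = (1 + 16 + 1 + 1*16²) - 1*19404 = (1 + 16 + 1 + 1*256) - 19404 = (1 + 16 + 1 + 256) - 19404 = 274 - 19404 = -19130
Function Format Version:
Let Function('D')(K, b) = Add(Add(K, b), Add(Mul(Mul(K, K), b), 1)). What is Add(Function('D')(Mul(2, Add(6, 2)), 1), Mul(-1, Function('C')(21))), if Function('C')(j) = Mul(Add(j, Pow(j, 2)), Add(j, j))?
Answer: -19130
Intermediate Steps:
Function('C')(j) = Mul(2, j, Add(j, Pow(j, 2))) (Function('C')(j) = Mul(Add(j, Pow(j, 2)), Mul(2, j)) = Mul(2, j, Add(j, Pow(j, 2))))
Function('D')(K, b) = Add(1, K, b, Mul(b, Pow(K, 2))) (Function('D')(K, b) = Add(Add(K, b), Add(Mul(Pow(K, 2), b), 1)) = Add(Add(K, b), Add(Mul(b, Pow(K, 2)), 1)) = Add(Add(K, b), Add(1, Mul(b, Pow(K, 2)))) = Add(1, K, b, Mul(b, Pow(K, 2))))
Add(Function('D')(Mul(2, Add(6, 2)), 1), Mul(-1, Function('C')(21))) = Add(Add(1, Mul(2, Add(6, 2)), 1, Mul(1, Pow(Mul(2, Add(6, 2)), 2))), Mul(-1, Mul(2, Pow(21, 2), Add(1, 21)))) = Add(Add(1, Mul(2, 8), 1, Mul(1, Pow(Mul(2, 8), 2))), Mul(-1, Mul(2, 441, 22))) = Add(Add(1, 16, 1, Mul(1, Pow(16, 2))), Mul(-1, 19404)) = Add(Add(1, 16, 1, Mul(1, 256)), -19404) = Add(Add(1, 16, 1, 256), -19404) = Add(274, -19404) = -19130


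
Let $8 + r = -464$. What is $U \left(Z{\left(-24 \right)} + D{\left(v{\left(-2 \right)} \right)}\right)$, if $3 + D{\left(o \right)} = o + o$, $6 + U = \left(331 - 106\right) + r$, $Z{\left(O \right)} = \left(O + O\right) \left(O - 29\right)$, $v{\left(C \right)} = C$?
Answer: $-641861$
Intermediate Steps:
$r = -472$ ($r = -8 - 464 = -472$)
$Z{\left(O \right)} = 2 O \left(-29 + O\right)$
$U = -253$ ($U = -6 + \left(\left(331 - 106\right) - 472\right) = -6 + \left(225 - 472\right) = -6 - 247 = -253$)
$D{\left(o \right)} = -3 + 2 o$ ($D{\left(o \right)} = -3 + \left(o + o\right) = -3 + 2 o$)
$U \left(Z{\left(-24 \right)} + D{\left(v{\left(-2 \right)} \right)}\right) = - 253 \left(2 \left(-24\right) \left(-29 - 24\right) + \left(-3 + 2 \left(-2\right)\right)\right) = - 253 \left(2 \left(-24\right) \left(-53\right) - 7\right) = - 253 \left(2544 - 7\right) = \left(-253\right) 2537 = -641861$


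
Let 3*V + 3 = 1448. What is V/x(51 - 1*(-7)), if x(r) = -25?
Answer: -289/15 ≈ -19.267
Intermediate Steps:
V = 1445/3 (V = -1 + (⅓)*1448 = -1 + 1448/3 = 1445/3 ≈ 481.67)
V/x(51 - 1*(-7)) = (1445/3)/(-25) = (1445/3)*(-1/25) = -289/15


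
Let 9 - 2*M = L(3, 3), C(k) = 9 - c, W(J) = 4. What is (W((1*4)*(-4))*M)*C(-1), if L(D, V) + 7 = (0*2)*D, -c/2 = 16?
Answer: 1312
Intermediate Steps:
c = -32 (c = -2*16 = -32)
C(k) = 41 (C(k) = 9 - 1*(-32) = 9 + 32 = 41)
L(D, V) = -7 (L(D, V) = -7 + (0*2)*D = -7 + 0*D = -7 + 0 = -7)
M = 8 (M = 9/2 - ½*(-7) = 9/2 + 7/2 = 8)
(W((1*4)*(-4))*M)*C(-1) = (4*8)*41 = 32*41 = 1312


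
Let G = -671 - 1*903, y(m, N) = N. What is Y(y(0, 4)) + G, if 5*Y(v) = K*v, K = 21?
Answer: -7786/5 ≈ -1557.2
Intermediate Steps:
Y(v) = 21*v/5 (Y(v) = (21*v)/5 = 21*v/5)
G = -1574 (G = -671 - 903 = -1574)
Y(y(0, 4)) + G = (21/5)*4 - 1574 = 84/5 - 1574 = -7786/5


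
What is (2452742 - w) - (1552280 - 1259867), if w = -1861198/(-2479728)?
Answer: 2678513224657/1239864 ≈ 2.1603e+6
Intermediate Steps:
w = 930599/1239864 (w = -1861198*(-1/2479728) = 930599/1239864 ≈ 0.75057)
(2452742 - w) - (1552280 - 1259867) = (2452742 - 1*930599/1239864) - (1552280 - 1259867) = (2452742 - 930599/1239864) - 1*292413 = 3041065576489/1239864 - 292413 = 2678513224657/1239864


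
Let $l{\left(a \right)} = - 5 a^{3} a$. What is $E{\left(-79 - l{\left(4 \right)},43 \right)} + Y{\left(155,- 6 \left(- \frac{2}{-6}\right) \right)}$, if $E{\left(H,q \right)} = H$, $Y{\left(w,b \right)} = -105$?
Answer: $1096$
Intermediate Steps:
$l{\left(a \right)} = - 5 a^{4}$
$E{\left(-79 - l{\left(4 \right)},43 \right)} + Y{\left(155,- 6 \left(- \frac{2}{-6}\right) \right)} = \left(-79 - - 5 \cdot 4^{4}\right) - 105 = \left(-79 - \left(-5\right) 256\right) - 105 = \left(-79 - -1280\right) - 105 = \left(-79 + 1280\right) - 105 = 1201 - 105 = 1096$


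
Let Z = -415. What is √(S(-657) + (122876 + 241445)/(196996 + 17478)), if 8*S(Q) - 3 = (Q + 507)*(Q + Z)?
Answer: √3698708920924030/428948 ≈ 141.78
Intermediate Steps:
S(Q) = 3/8 + (-415 + Q)*(507 + Q)/8 (S(Q) = 3/8 + ((Q + 507)*(Q - 415))/8 = 3/8 + ((507 + Q)*(-415 + Q))/8 = 3/8 + ((-415 + Q)*(507 + Q))/8 = 3/8 + (-415 + Q)*(507 + Q)/8)
√(S(-657) + (122876 + 241445)/(196996 + 17478)) = √((-105201/4 + (⅛)*(-657)² + (23/2)*(-657)) + (122876 + 241445)/(196996 + 17478)) = √((-105201/4 + (⅛)*431649 - 15111/2) + 364321/214474) = √((-105201/4 + 431649/8 - 15111/2) + 364321*(1/214474)) = √(160803/8 + 364321/214474) = √(17245488595/857896) = √3698708920924030/428948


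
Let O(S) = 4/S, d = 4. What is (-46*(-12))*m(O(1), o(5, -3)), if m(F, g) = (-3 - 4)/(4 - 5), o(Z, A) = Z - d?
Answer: 3864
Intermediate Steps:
o(Z, A) = -4 + Z (o(Z, A) = Z - 1*4 = Z - 4 = -4 + Z)
m(F, g) = 7 (m(F, g) = -7/(-1) = -7*(-1) = 7)
(-46*(-12))*m(O(1), o(5, -3)) = -46*(-12)*7 = 552*7 = 3864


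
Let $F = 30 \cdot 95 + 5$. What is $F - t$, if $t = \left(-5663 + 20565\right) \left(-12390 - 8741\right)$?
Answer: $314897017$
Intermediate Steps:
$F = 2855$ ($F = 2850 + 5 = 2855$)
$t = -314894162$ ($t = 14902 \left(-21131\right) = -314894162$)
$F - t = 2855 - -314894162 = 2855 + 314894162 = 314897017$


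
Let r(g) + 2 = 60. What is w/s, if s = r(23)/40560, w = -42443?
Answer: -860744040/29 ≈ -2.9681e+7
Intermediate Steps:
r(g) = 58 (r(g) = -2 + 60 = 58)
s = 29/20280 (s = 58/40560 = 58*(1/40560) = 29/20280 ≈ 0.0014300)
w/s = -42443/29/20280 = -42443*20280/29 = -860744040/29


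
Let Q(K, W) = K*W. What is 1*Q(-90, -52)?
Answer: 4680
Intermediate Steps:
1*Q(-90, -52) = 1*(-90*(-52)) = 1*4680 = 4680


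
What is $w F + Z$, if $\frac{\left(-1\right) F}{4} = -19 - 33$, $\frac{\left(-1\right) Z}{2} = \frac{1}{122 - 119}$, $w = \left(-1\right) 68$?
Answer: $- \frac{42434}{3} \approx -14145.0$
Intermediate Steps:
$w = -68$
$Z = - \frac{2}{3}$ ($Z = - \frac{2}{122 - 119} = - \frac{2}{3} \approx -0.66667$)
$F = 208$ ($F = - 4 \left(-19 - 33\right) = \left(-4\right) \left(-52\right) = 208$)
$w F + Z = \left(-68\right) 208 - \frac{2}{3} = -14144 - \frac{2}{3} = - \frac{42434}{3}$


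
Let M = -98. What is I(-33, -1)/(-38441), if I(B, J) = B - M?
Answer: -5/2957 ≈ -0.0016909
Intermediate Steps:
I(B, J) = 98 + B (I(B, J) = B - 1*(-98) = B + 98 = 98 + B)
I(-33, -1)/(-38441) = (98 - 33)/(-38441) = 65*(-1/38441) = -5/2957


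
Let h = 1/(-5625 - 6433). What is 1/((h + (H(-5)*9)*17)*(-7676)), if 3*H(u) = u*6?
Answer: 6029/70806267958 ≈ 8.5148e-8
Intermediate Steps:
h = -1/12058 (h = 1/(-12058) = -1/12058 ≈ -8.2933e-5)
H(u) = 2*u (H(u) = (u*6)/3 = (6*u)/3 = 2*u)
1/((h + (H(-5)*9)*17)*(-7676)) = 1/((-1/12058 + ((2*(-5))*9)*17)*(-7676)) = -1/7676/(-1/12058 - 10*9*17) = -1/7676/(-1/12058 - 90*17) = -1/7676/(-1/12058 - 1530) = -1/7676/(-18448741/12058) = -12058/18448741*(-1/7676) = 6029/70806267958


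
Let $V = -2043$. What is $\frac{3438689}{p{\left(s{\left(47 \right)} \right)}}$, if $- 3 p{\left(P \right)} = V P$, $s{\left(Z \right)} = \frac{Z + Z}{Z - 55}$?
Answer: $- \frac{13754756}{32007} \approx -429.74$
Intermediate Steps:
$s{\left(Z \right)} = \frac{2 Z}{-55 + Z}$
$p{\left(P \right)} = 681 P$ ($p{\left(P \right)} = - \frac{\left(-2043\right) P}{3} = 681 P$)
$\frac{3438689}{p{\left(s{\left(47 \right)} \right)}} = \frac{3438689}{681 \cdot 2 \cdot 47 \frac{1}{-55 + 47}} = \frac{3438689}{681 \cdot 2 \cdot 47 \frac{1}{-8}} = \frac{3438689}{681 \cdot 2 \cdot 47 \left(- \frac{1}{8}\right)} = \frac{3438689}{681 \left(- \frac{47}{4}\right)} = \frac{3438689}{- \frac{32007}{4}} = 3438689 \left(- \frac{4}{32007}\right) = - \frac{13754756}{32007}$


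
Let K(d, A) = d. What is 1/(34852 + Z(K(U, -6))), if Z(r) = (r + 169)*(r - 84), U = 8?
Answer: 1/21400 ≈ 4.6729e-5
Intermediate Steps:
Z(r) = (-84 + r)*(169 + r) (Z(r) = (169 + r)*(-84 + r) = (-84 + r)*(169 + r))
1/(34852 + Z(K(U, -6))) = 1/(34852 + (-14196 + 8**2 + 85*8)) = 1/(34852 + (-14196 + 64 + 680)) = 1/(34852 - 13452) = 1/21400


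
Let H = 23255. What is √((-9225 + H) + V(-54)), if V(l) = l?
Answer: 2*√3494 ≈ 118.22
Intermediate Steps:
√((-9225 + H) + V(-54)) = √((-9225 + 23255) - 54) = √(14030 - 54) = √13976 = 2*√3494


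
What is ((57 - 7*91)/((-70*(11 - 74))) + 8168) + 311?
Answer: 3739181/441 ≈ 8478.9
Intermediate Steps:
((57 - 7*91)/((-70*(11 - 74))) + 8168) + 311 = ((57 - 637)/((-70*(-63))) + 8168) + 311 = (-580/4410 + 8168) + 311 = (-580*1/4410 + 8168) + 311 = (-58/441 + 8168) + 311 = 3602030/441 + 311 = 3739181/441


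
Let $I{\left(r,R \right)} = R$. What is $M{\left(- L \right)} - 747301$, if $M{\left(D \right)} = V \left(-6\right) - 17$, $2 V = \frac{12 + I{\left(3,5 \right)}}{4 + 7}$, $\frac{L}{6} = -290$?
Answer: $- \frac{8220549}{11} \approx -7.4732 \cdot 10^{5}$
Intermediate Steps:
$L = -1740$ ($L = 6 \left(-290\right) = -1740$)
$V = \frac{17}{22}$ ($V = \frac{\left(12 + 5\right) \frac{1}{4 + 7}}{2} = \frac{17 \cdot \frac{1}{11}}{2} = \frac{1}{2} \cdot \frac{17}{11} = \frac{17}{22} \approx 0.77273$)
$M{\left(D \right)} = - \frac{238}{11}$ ($M{\left(D \right)} = \frac{17}{22} \left(-6\right) - 17 = - \frac{51}{11} - 17 = - \frac{238}{11}$)
$M{\left(- L \right)} - 747301 = - \frac{238}{11} - 747301 = - \frac{8220549}{11}$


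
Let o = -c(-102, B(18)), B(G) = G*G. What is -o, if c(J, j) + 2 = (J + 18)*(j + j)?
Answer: -54434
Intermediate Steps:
B(G) = G²
c(J, j) = -2 + 2*j*(18 + J) (c(J, j) = -2 + (J + 18)*(j + j) = -2 + (18 + J)*(2*j) = -2 + 2*j*(18 + J))
o = 54434 (o = -(-2 + 36*18² + 2*(-102)*18²) = -(-2 + 36*324 + 2*(-102)*324) = -(-2 + 11664 - 66096) = -1*(-54434) = 54434)
-o = -1*54434 = -54434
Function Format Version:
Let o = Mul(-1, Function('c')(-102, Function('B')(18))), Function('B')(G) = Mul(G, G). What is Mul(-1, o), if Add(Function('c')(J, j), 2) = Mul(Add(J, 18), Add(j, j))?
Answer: -54434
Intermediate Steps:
Function('B')(G) = Pow(G, 2)
Function('c')(J, j) = Add(-2, Mul(2, j, Add(18, J))) (Function('c')(J, j) = Add(-2, Mul(Add(J, 18), Add(j, j))) = Add(-2, Mul(Add(18, J), Mul(2, j))) = Add(-2, Mul(2, j, Add(18, J))))
o = 54434 (o = Mul(-1, Add(-2, Mul(36, Pow(18, 2)), Mul(2, -102, Pow(18, 2)))) = Mul(-1, Add(-2, Mul(36, 324), Mul(2, -102, 324))) = Mul(-1, Add(-2, 11664, -66096)) = Mul(-1, -54434) = 54434)
Mul(-1, o) = Mul(-1, 54434) = -54434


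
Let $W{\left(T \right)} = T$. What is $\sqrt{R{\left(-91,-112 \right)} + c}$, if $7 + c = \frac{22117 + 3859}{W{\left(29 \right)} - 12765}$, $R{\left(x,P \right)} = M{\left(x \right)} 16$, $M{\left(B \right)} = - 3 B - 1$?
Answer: $\frac{\sqrt{2751769214}}{796} \approx 65.901$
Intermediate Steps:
$M{\left(B \right)} = -1 - 3 B$
$R{\left(x,P \right)} = -16 - 48 x$ ($R{\left(x,P \right)} = \left(-1 - 3 x\right) 16 = -16 - 48 x$)
$c = - \frac{14391}{1592}$ ($c = -7 + \frac{22117 + 3859}{29 - 12765} = -7 + \frac{25976}{-12736} = -7 + 25976 \left(- \frac{1}{12736}\right) = -7 - \frac{3247}{1592} = - \frac{14391}{1592} \approx -9.0396$)
$\sqrt{R{\left(-91,-112 \right)} + c} = \sqrt{\left(-16 - -4368\right) - \frac{14391}{1592}} = \sqrt{\left(-16 + 4368\right) - \frac{14391}{1592}} = \sqrt{4352 - \frac{14391}{1592}} = \sqrt{\frac{6913993}{1592}} = \frac{\sqrt{2751769214}}{796}$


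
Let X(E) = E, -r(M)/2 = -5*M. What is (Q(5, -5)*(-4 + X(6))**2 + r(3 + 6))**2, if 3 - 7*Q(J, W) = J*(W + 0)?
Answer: 11236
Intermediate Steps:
r(M) = 10*M (r(M) = -(-10)*M = 10*M)
Q(J, W) = 3/7 - J*W/7 (Q(J, W) = 3/7 - J*(W + 0)/7 = 3/7 - J*W/7)
(Q(5, -5)*(-4 + X(6))**2 + r(3 + 6))**2 = ((3/7 - 1/7*5*(-5))*(-4 + 6)**2 + 10*(3 + 6))**2 = ((3/7 + 25/7)*2**2 + 10*9)**2 = (4*4 + 90)**2 = (16 + 90)**2 = 106**2 = 11236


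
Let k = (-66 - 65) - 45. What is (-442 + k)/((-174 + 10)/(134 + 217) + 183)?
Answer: -216918/64069 ≈ -3.3857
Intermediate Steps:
k = -176 (k = -131 - 45 = -176)
(-442 + k)/((-174 + 10)/(134 + 217) + 183) = (-442 - 176)/((-174 + 10)/(134 + 217) + 183) = -618/(-164/351 + 183) = -618/64069/351 = -618*351/64069 = -216918/64069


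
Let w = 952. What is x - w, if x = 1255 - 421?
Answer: -118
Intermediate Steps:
x = 834
x - w = 834 - 1*952 = 834 - 952 = -118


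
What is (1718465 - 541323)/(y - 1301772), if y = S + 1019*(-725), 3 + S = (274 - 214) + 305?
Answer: -1177142/2040185 ≈ -0.57698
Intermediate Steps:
S = 362 (S = -3 + ((274 - 214) + 305) = -3 + (60 + 305) = -3 + 365 = 362)
y = -738413 (y = 362 + 1019*(-725) = 362 - 738775 = -738413)
(1718465 - 541323)/(y - 1301772) = (1718465 - 541323)/(-738413 - 1301772) = 1177142/(-2040185) = 1177142*(-1/2040185) = -1177142/2040185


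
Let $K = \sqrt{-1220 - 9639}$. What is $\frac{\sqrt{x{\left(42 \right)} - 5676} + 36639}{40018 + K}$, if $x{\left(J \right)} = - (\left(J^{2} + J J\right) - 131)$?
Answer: $\frac{488739834}{533817061} + \frac{\sqrt{98523707}}{1601451183} - \frac{12213 i \sqrt{10859}}{533817061} + \frac{40018 i \sqrt{9073}}{1601451183} \approx 0.91556 - 3.8818 \cdot 10^{-6} i$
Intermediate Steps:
$K = i \sqrt{10859}$ ($K = \sqrt{-10859} = i \sqrt{10859} \approx 104.21 i$)
$x{\left(J \right)} = 131 - 2 J^{2}$ ($x{\left(J \right)} = - (\left(J^{2} + J^{2}\right) - 131) = - (2 J^{2} - 131) = - (-131 + 2 J^{2}) = 131 - 2 J^{2}$)
$\frac{\sqrt{x{\left(42 \right)} - 5676} + 36639}{40018 + K} = \frac{\sqrt{\left(131 - 2 \cdot 42^{2}\right) - 5676} + 36639}{40018 + i \sqrt{10859}} = \frac{\sqrt{\left(131 - 3528\right) - 5676} + 36639}{40018 + i \sqrt{10859}} = \frac{\sqrt{-3397 - 5676} + 36639}{40018 + i \sqrt{10859}} = \frac{\sqrt{-9073} + 36639}{40018 + i \sqrt{10859}} = \frac{i \sqrt{9073} + 36639}{40018 + i \sqrt{10859}} = \frac{36639 + i \sqrt{9073}}{40018 + i \sqrt{10859}}$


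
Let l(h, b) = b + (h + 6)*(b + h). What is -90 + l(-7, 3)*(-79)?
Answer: -643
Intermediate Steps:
l(h, b) = b + (6 + h)*(b + h)
-90 + l(-7, 3)*(-79) = -90 + ((-7)**2 + 6*(-7) + 7*3 + 3*(-7))*(-79) = -90 + (49 - 42 + 21 - 21)*(-79) = -90 + 7*(-79) = -90 - 553 = -643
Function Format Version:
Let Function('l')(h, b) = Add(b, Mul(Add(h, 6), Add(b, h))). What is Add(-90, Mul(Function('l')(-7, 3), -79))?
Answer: -643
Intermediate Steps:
Function('l')(h, b) = Add(b, Mul(Add(6, h), Add(b, h)))
Add(-90, Mul(Function('l')(-7, 3), -79)) = Add(-90, Mul(Add(Pow(-7, 2), Mul(6, -7), Mul(7, 3), Mul(3, -7)), -79)) = Add(-90, Mul(Add(49, -42, 21, -21), -79)) = Add(-90, Mul(7, -79)) = Add(-90, -553) = -643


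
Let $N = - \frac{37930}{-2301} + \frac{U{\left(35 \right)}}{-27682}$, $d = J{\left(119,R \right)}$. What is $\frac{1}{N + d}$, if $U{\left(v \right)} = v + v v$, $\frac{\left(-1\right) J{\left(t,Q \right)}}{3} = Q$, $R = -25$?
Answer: $\frac{31848141}{2912150075} \approx 0.010936$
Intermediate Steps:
$J{\left(t,Q \right)} = - 3 Q$
$d = 75$ ($d = \left(-3\right) \left(-25\right) = 75$)
$U{\left(v \right)} = v + v^{2}$
$N = \frac{523539500}{31848141}$ ($N = - \frac{37930}{-2301} + \frac{35 \left(1 + 35\right)}{-27682} = \left(-37930\right) \left(- \frac{1}{2301}\right) + 35 \cdot 36 \left(- \frac{1}{27682}\right) = \frac{37930}{2301} + 1260 \left(- \frac{1}{27682}\right) = \frac{37930}{2301} - \frac{630}{13841} = \frac{523539500}{31848141} \approx 16.439$)
$\frac{1}{N + d} = \frac{1}{\frac{523539500}{31848141} + 75} = \frac{1}{\frac{2912150075}{31848141}} = \frac{31848141}{2912150075}$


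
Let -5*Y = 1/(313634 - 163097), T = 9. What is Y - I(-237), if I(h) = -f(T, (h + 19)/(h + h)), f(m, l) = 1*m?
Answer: 6774164/752685 ≈ 9.0000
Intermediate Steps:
Y = -1/752685 (Y = -1/(5*(313634 - 163097)) = -⅕/150537 = -⅕*1/150537 = -1/752685 ≈ -1.3286e-6)
f(m, l) = m
I(h) = -9 (I(h) = -1*9 = -9)
Y - I(-237) = -1/752685 - 1*(-9) = -1/752685 + 9 = 6774164/752685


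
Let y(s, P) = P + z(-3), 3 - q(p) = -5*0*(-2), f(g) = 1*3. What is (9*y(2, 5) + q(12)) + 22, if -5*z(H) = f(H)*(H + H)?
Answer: 512/5 ≈ 102.40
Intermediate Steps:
f(g) = 3
z(H) = -6*H/5 (z(H) = -3*(H + H)/5 = -3*2*H/5 = -6*H/5)
q(p) = 3 (q(p) = 3 - (-5*0)*(-2) = 3 - 0*(-2) = 3 - 1*0 = 3 + 0 = 3)
y(s, P) = 18/5 + P (y(s, P) = P - 6/5*(-3) = P + 18/5 = 18/5 + P)
(9*y(2, 5) + q(12)) + 22 = (9*(18/5 + 5) + 3) + 22 = (9*(43/5) + 3) + 22 = (387/5 + 3) + 22 = 402/5 + 22 = 512/5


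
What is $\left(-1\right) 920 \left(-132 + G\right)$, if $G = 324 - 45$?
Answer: $-135240$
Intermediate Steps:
$G = 279$ ($G = 324 - 45 = 279$)
$\left(-1\right) 920 \left(-132 + G\right) = \left(-1\right) 920 \left(-132 + 279\right) = \left(-920\right) 147 = -135240$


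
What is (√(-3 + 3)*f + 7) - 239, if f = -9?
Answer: -232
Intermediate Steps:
(√(-3 + 3)*f + 7) - 239 = (√(-3 + 3)*(-9) + 7) - 239 = (√0*(-9) + 7) - 239 = (0*(-9) + 7) - 239 = (0 + 7) - 239 = 7 - 239 = -232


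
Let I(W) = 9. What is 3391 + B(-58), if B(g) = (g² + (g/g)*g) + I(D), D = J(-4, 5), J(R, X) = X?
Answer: 6706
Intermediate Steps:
D = 5
B(g) = 9 + g + g² (B(g) = (g² + (g/g)*g) + 9 = (g² + 1*g) + 9 = (g² + g) + 9 = (g + g²) + 9 = 9 + g + g²)
3391 + B(-58) = 3391 + (9 - 58 + (-58)²) = 3391 + (9 - 58 + 3364) = 3391 + 3315 = 6706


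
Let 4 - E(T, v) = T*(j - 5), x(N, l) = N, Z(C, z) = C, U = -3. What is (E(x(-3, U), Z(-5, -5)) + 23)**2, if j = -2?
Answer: 36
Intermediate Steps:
E(T, v) = 4 + 7*T (E(T, v) = 4 - T*(-2 - 5) = 4 - T*(-7) = 4 - (-7)*T = 4 + 7*T)
(E(x(-3, U), Z(-5, -5)) + 23)**2 = ((4 + 7*(-3)) + 23)**2 = ((4 - 21) + 23)**2 = (-17 + 23)**2 = 6**2 = 36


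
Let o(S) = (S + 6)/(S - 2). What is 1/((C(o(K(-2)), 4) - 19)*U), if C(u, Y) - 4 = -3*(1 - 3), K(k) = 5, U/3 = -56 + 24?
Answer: 1/864 ≈ 0.0011574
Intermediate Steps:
U = -96 (U = 3*(-56 + 24) = 3*(-32) = -96)
o(S) = (6 + S)/(-2 + S)
C(u, Y) = 10 (C(u, Y) = 4 - 3*(1 - 3) = 4 - 3*(-2) = 4 + 6 = 10)
1/((C(o(K(-2)), 4) - 19)*U) = 1/((10 - 19)*(-96)) = 1/(-9*(-96)) = 1/864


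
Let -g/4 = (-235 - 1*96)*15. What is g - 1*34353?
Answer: -14493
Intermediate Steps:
g = 19860 (g = -4*(-235 - 1*96)*15 = -4*(-235 - 96)*15 = -(-1324)*15 = -4*(-4965) = 19860)
g - 1*34353 = 19860 - 1*34353 = 19860 - 34353 = -14493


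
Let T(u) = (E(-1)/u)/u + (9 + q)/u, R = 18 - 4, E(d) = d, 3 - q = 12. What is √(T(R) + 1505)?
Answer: √294979/14 ≈ 38.794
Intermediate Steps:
q = -9 (q = 3 - 1*12 = 3 - 12 = -9)
R = 14
T(u) = -1/u² (T(u) = (-1/u)/u + (9 - 9)/u = -1/u² + 0/u = -1/u² + 0 = -1/u²)
√(T(R) + 1505) = √(-1/14² + 1505) = √(-1*1/196 + 1505) = √(-1/196 + 1505) = √(294979/196) = √294979/14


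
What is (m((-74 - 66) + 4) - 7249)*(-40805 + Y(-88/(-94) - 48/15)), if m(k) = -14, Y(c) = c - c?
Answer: 296366715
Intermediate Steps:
Y(c) = 0
(m((-74 - 66) + 4) - 7249)*(-40805 + Y(-88/(-94) - 48/15)) = (-14 - 7249)*(-40805 + 0) = -7263*(-40805) = 296366715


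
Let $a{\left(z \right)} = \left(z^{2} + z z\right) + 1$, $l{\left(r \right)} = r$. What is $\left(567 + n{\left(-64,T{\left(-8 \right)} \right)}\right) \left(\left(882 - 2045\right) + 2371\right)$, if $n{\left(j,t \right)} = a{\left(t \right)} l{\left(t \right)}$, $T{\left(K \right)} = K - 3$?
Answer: $-2544048$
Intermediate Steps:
$T{\left(K \right)} = -3 + K$
$a{\left(z \right)} = 1 + 2 z^{2}$ ($a{\left(z \right)} = \left(z^{2} + z^{2}\right) + 1 = 2 z^{2} + 1 = 1 + 2 z^{2}$)
$n{\left(j,t \right)} = t \left(1 + 2 t^{2}\right)$ ($n{\left(j,t \right)} = \left(1 + 2 t^{2}\right) t = t \left(1 + 2 t^{2}\right)$)
$\left(567 + n{\left(-64,T{\left(-8 \right)} \right)}\right) \left(\left(882 - 2045\right) + 2371\right) = \left(567 + \left(\left(-3 - 8\right) + 2 \left(-3 - 8\right)^{3}\right)\right) \left(\left(882 - 2045\right) + 2371\right) = \left(567 + \left(-11 + 2 \left(-11\right)^{3}\right)\right) \left(-1163 + 2371\right) = \left(567 + \left(-11 + 2 \left(-1331\right)\right)\right) 1208 = \left(567 - 2673\right) 1208 = \left(-2106\right) 1208 = -2544048$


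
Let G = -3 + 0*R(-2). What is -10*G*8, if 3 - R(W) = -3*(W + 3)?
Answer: 240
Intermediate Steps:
R(W) = 12 + 3*W (R(W) = 3 - (-3)*(W + 3) = 3 - (-3)*(3 + W) = 3 - (-9 - 3*W) = 3 + (9 + 3*W) = 12 + 3*W)
G = -3 (G = -3 + 0*(12 + 3*(-2)) = -3 + 0*(12 - 6) = -3 + 0*6 = -3 + 0 = -3)
-10*G*8 = -10*(-3)*8 = 30*8 = 240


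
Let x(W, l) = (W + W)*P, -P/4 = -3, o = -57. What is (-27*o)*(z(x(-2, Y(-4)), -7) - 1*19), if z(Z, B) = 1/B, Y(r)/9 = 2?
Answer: -206226/7 ≈ -29461.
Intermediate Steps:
Y(r) = 18 (Y(r) = 9*2 = 18)
P = 12 (P = -4*(-3) = 12)
x(W, l) = 24*W (x(W, l) = (W + W)*12 = (2*W)*12 = 24*W)
(-27*o)*(z(x(-2, Y(-4)), -7) - 1*19) = (-27*(-57))*(1/(-7) - 1*19) = 1539*(-⅐ - 19) = 1539*(-134/7) = -206226/7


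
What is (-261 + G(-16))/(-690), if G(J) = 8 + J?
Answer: 269/690 ≈ 0.38985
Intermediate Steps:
(-261 + G(-16))/(-690) = (-261 + (8 - 16))/(-690) = (-261 - 8)*(-1/690) = -269*(-1/690) = 269/690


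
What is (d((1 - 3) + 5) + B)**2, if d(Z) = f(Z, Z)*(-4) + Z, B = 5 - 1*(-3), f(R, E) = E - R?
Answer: 121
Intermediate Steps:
B = 8 (B = 5 + 3 = 8)
d(Z) = Z (d(Z) = (Z - Z)*(-4) + Z = 0*(-4) + Z = 0 + Z = Z)
(d((1 - 3) + 5) + B)**2 = (((1 - 3) + 5) + 8)**2 = ((-2 + 5) + 8)**2 = (3 + 8)**2 = 11**2 = 121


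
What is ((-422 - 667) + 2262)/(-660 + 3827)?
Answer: 1173/3167 ≈ 0.37038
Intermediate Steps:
((-422 - 667) + 2262)/(-660 + 3827) = (-1089 + 2262)/3167 = 1173*(1/3167) = 1173/3167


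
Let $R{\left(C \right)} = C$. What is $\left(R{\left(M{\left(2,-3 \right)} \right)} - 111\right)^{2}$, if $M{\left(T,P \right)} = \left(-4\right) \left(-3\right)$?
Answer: $9801$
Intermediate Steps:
$M{\left(T,P \right)} = 12$
$\left(R{\left(M{\left(2,-3 \right)} \right)} - 111\right)^{2} = \left(12 - 111\right)^{2} = \left(-99\right)^{2} = 9801$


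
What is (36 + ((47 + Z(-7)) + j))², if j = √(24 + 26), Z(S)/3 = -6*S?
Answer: 43731 + 2090*√2 ≈ 46687.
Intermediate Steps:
Z(S) = -18*S (Z(S) = 3*(-6*S) = -18*S)
j = 5*√2 (j = √50 = 5*√2 ≈ 7.0711)
(36 + ((47 + Z(-7)) + j))² = (36 + ((47 - 18*(-7)) + 5*√2))² = (36 + ((47 + 126) + 5*√2))² = (36 + (173 + 5*√2))² = (209 + 5*√2)²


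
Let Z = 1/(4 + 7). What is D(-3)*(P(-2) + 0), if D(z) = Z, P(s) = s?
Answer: -2/11 ≈ -0.18182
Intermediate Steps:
Z = 1/11 ≈ 0.090909
D(z) = 1/11
D(-3)*(P(-2) + 0) = (-2 + 0)/11 = (1/11)*(-2) = -2/11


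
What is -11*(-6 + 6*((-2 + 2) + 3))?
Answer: -132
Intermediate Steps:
-11*(-6 + 6*((-2 + 2) + 3)) = -11*(-6 + 6*(0 + 3)) = -11*(-6 + 6*3) = -11*(-6 + 18) = -11*12 = -132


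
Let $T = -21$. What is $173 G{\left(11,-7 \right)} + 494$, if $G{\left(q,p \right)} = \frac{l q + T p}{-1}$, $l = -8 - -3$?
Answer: $-15422$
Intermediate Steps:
$l = -5$ ($l = -8 + 3 = -5$)
$G{\left(q,p \right)} = 5 q + 21 p$ ($G{\left(q,p \right)} = \frac{- 5 q - 21 p}{-1} = \left(- 21 p - 5 q\right) \left(-1\right) = 5 q + 21 p$)
$173 G{\left(11,-7 \right)} + 494 = 173 \left(5 \cdot 11 + 21 \left(-7\right)\right) + 494 = 173 \left(55 - 147\right) + 494 = 173 \left(-92\right) + 494 = -15916 + 494 = -15422$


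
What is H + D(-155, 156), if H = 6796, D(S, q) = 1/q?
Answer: 1060177/156 ≈ 6796.0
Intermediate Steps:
H + D(-155, 156) = 6796 + 1/156 = 1060177/156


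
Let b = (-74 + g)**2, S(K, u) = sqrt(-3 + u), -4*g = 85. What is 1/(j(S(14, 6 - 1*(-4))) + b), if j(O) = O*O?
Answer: 16/145273 ≈ 0.00011014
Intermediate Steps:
g = -85/4 (g = -1/4*85 = -85/4 ≈ -21.250)
j(O) = O**2
b = 145161/16 (b = (-74 - 85/4)**2 = (-381/4)**2 = 145161/16 ≈ 9072.6)
1/(j(S(14, 6 - 1*(-4))) + b) = 1/((sqrt(-3 + (6 - 1*(-4))))**2 + 145161/16) = 1/((sqrt(-3 + (6 + 4)))**2 + 145161/16) = 1/((sqrt(-3 + 10))**2 + 145161/16) = 1/((sqrt(7))**2 + 145161/16) = 1/(7 + 145161/16) = 1/(145273/16) = 16/145273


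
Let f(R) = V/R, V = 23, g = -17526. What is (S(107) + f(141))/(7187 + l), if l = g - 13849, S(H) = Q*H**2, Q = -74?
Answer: 119458843/3410508 ≈ 35.027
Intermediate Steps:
S(H) = -74*H**2
f(R) = 23/R
l = -31375 (l = -17526 - 13849 = -31375)
(S(107) + f(141))/(7187 + l) = (-74*107**2 + 23/141)/(7187 - 31375) = (-74*11449 + 23*(1/141))/(-24188) = (-847226 + 23/141)*(-1/24188) = -119458843/141*(-1/24188) = 119458843/3410508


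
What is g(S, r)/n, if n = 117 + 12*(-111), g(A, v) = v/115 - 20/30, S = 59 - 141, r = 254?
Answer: -532/419175 ≈ -0.0012692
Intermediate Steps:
S = -82
g(A, v) = -⅔ + v/115 (g(A, v) = v*(1/115) - 20*1/30 = v/115 - ⅔ = -⅔ + v/115)
n = -1215 (n = 117 - 1332 = -1215)
g(S, r)/n = (-⅔ + (1/115)*254)/(-1215) = (-⅔ + 254/115)*(-1/1215) = (532/345)*(-1/1215) = -532/419175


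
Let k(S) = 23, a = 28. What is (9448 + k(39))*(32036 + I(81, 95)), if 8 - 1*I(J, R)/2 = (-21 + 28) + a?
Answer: 302901522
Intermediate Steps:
I(J, R) = -54 (I(J, R) = 16 - 2*((-21 + 28) + 28) = 16 - 2*(7 + 28) = 16 - 2*35 = 16 - 70 = -54)
(9448 + k(39))*(32036 + I(81, 95)) = (9448 + 23)*(32036 - 54) = 9471*31982 = 302901522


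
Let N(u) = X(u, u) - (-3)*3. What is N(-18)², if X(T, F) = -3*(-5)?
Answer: 576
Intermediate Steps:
X(T, F) = 15
N(u) = 24 (N(u) = 15 - (-3)*3 = 15 - 1*(-9) = 15 + 9 = 24)
N(-18)² = 24² = 576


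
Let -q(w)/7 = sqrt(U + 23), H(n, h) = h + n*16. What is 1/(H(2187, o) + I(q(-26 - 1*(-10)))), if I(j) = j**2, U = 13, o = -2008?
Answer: 1/34748 ≈ 2.8779e-5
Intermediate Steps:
H(n, h) = h + 16*n
q(w) = -42 (q(w) = -7*sqrt(13 + 23) = -7*sqrt(36) = -7*6 = -42)
1/(H(2187, o) + I(q(-26 - 1*(-10)))) = 1/((-2008 + 16*2187) + (-42)**2) = 1/((-2008 + 34992) + 1764) = 1/(32984 + 1764) = 1/34748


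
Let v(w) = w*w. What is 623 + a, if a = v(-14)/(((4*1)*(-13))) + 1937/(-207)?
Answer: 1641169/2691 ≈ 609.87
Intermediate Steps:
v(w) = w²
a = -35324/2691 (a = (-14)²/(((4*1)*(-13))) + 1937/(-207) = 196/((4*(-13))) + 1937*(-1/207) = 196/(-52) - 1937/207 = 196*(-1/52) - 1937/207 = -49/13 - 1937/207 = -35324/2691 ≈ -13.127)
623 + a = 623 - 35324/2691 = 1641169/2691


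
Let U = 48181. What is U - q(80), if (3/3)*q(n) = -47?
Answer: 48228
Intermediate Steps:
q(n) = -47
U - q(80) = 48181 - 1*(-47) = 48181 + 47 = 48228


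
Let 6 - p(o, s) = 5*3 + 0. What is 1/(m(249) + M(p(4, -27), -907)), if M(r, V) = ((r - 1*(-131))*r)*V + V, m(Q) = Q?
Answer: 1/995228 ≈ 1.0048e-6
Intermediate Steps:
p(o, s) = -9 (p(o, s) = 6 - (5*3 + 0) = 6 - (15 + 0) = 6 - 1*15 = 6 - 15 = -9)
M(r, V) = V + V*r*(131 + r) (M(r, V) = ((r + 131)*r)*V + V = ((131 + r)*r)*V + V = (r*(131 + r))*V + V = V*r*(131 + r) + V = V + V*r*(131 + r))
1/(m(249) + M(p(4, -27), -907)) = 1/(249 - 907*(1 + (-9)² + 131*(-9))) = 1/(249 - 907*(1 + 81 - 1179)) = 1/(249 - 907*(-1097)) = 1/(249 + 994979) = 1/995228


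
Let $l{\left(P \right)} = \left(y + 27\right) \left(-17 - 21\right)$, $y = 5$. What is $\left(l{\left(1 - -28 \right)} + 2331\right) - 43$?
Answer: $1072$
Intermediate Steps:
$l{\left(P \right)} = -1216$ ($l{\left(P \right)} = \left(5 + 27\right) \left(-17 - 21\right) = 32 \left(-38\right) = -1216$)
$\left(l{\left(1 - -28 \right)} + 2331\right) - 43 = \left(-1216 + 2331\right) - 43 = 1115 - 43 = 1072$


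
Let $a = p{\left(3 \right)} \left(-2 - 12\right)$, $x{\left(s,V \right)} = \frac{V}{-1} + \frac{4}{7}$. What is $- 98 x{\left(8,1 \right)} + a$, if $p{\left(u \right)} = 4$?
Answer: $-14$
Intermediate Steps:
$x{\left(s,V \right)} = \frac{4}{7} - V$ ($x{\left(s,V \right)} = V \left(-1\right) + 4 \cdot \frac{1}{7} = - V + \frac{4}{7} = \frac{4}{7} - V$)
$a = -56$ ($a = 4 \left(-2 - 12\right) = 4 \left(-14\right) = -56$)
$- 98 x{\left(8,1 \right)} + a = - 98 \left(\frac{4}{7} - 1\right) - 56 = \left(-98\right) \left(- \frac{3}{7}\right) - 56 = 42 - 56 = -14$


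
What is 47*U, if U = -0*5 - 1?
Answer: -47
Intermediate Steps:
U = -1 (U = -5*0 - 1 = 0 - 1 = -1)
47*U = 47*(-1) = -47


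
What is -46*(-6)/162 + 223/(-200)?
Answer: 3179/5400 ≈ 0.58870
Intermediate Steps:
-46*(-6)/162 + 223/(-200) = 276*(1/162) + 223*(-1/200) = 46/27 - 223/200 = 3179/5400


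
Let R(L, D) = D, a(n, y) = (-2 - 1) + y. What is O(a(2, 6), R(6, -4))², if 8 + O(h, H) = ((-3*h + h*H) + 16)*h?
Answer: 529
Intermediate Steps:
a(n, y) = -3 + y
O(h, H) = -8 + h*(16 - 3*h + H*h) (O(h, H) = -8 + ((-3*h + h*H) + 16)*h = -8 + ((-3*h + H*h) + 16)*h = -8 + (16 - 3*h + H*h)*h = -8 + h*(16 - 3*h + H*h))
O(a(2, 6), R(6, -4))² = (-8 - 3*(-3 + 6)² + 16*(-3 + 6) - 4*(-3 + 6)²)² = (-8 - 3*3² + 16*3 - 4*3²)² = (-8 - 3*9 + 48 - 4*9)² = (-8 - 27 + 48 - 36)² = (-23)² = 529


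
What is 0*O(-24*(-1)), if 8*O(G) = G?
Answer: 0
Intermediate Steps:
O(G) = G/8
0*O(-24*(-1)) = 0*((-24*(-1))/8) = 0*((⅛)*24) = 0*3 = 0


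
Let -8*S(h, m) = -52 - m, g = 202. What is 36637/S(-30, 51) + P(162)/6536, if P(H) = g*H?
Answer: 479761507/168302 ≈ 2850.6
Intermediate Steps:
S(h, m) = 13/2 + m/8 (S(h, m) = -(-52 - m)/8 = 13/2 + m/8)
P(H) = 202*H
36637/S(-30, 51) + P(162)/6536 = 36637/(13/2 + (1/8)*51) + (202*162)/6536 = 36637/(13/2 + 51/8) + 32724*(1/6536) = 36637/(103/8) + 8181/1634 = 36637*(8/103) + 8181/1634 = 293096/103 + 8181/1634 = 479761507/168302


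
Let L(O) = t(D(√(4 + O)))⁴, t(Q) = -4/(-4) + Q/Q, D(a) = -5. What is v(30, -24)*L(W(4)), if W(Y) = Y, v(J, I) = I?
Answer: -384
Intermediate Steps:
t(Q) = 2 (t(Q) = -4*(-¼) + 1 = 1 + 1 = 2)
L(O) = 16 (L(O) = 2⁴ = 16)
v(30, -24)*L(W(4)) = -24*16 = -384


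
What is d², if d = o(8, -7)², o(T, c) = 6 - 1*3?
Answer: 81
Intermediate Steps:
o(T, c) = 3 (o(T, c) = 6 - 3 = 3)
d = 9 (d = 3² = 9)
d² = 9² = 81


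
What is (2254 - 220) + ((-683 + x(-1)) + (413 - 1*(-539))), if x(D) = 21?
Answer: 2324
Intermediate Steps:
(2254 - 220) + ((-683 + x(-1)) + (413 - 1*(-539))) = (2254 - 220) + ((-683 + 21) + (413 - 1*(-539))) = 2034 + (-662 + (413 + 539)) = 2034 + (-662 + 952) = 2034 + 290 = 2324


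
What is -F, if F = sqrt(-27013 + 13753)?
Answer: -2*I*sqrt(3315) ≈ -115.15*I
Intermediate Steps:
F = 2*I*sqrt(3315) (F = sqrt(-13260) = 2*I*sqrt(3315) ≈ 115.15*I)
-F = -2*I*sqrt(3315)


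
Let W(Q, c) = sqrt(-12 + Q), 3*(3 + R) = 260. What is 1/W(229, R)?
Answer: sqrt(217)/217 ≈ 0.067884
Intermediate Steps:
R = 251/3 (R = -3 + (1/3)*260 = -3 + 260/3 = 251/3 ≈ 83.667)
1/W(229, R) = 1/(sqrt(-12 + 229)) = 1/(sqrt(217)) = sqrt(217)/217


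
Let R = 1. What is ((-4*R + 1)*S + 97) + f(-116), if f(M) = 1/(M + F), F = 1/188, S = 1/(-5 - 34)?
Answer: 27517990/283491 ≈ 97.068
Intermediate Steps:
S = -1/39 (S = 1/(-39) = -1/39 ≈ -0.025641)
F = 1/188 ≈ 0.0053191
f(M) = 1/(1/188 + M) (f(M) = 1/(M + 1/188) = 1/(1/188 + M))
((-4*R + 1)*S + 97) + f(-116) = ((-4*1 + 1)*(-1/39) + 97) + 188/(1 + 188*(-116)) = ((-4 + 1)*(-1/39) + 97) + 188/(1 - 21808) = (-3*(-1/39) + 97) + 188/(-21807) = (1/13 + 97) + 188*(-1/21807) = 1262/13 - 188/21807 = 27517990/283491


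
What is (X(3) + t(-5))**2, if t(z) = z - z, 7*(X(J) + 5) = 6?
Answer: 841/49 ≈ 17.163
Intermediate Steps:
X(J) = -29/7 (X(J) = -5 + (1/7)*6 = -5 + 6/7 = -29/7)
t(z) = 0
(X(3) + t(-5))**2 = (-29/7 + 0)**2 = (-29/7)**2 = 841/49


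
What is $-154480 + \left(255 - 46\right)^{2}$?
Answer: $-110799$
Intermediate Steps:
$-154480 + \left(255 - 46\right)^{2} = -154480 + 209^{2} = -154480 + 43681 = -110799$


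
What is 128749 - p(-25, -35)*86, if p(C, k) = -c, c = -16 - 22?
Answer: 125481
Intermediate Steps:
c = -38
p(C, k) = 38 (p(C, k) = -1*(-38) = 38)
128749 - p(-25, -35)*86 = 128749 - 38*86 = 128749 - 1*3268 = 128749 - 3268 = 125481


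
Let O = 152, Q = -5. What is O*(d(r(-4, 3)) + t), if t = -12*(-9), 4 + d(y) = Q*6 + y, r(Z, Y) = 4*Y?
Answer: 13072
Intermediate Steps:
d(y) = -34 + y (d(y) = -4 + (-5*6 + y) = -4 + (-30 + y) = -34 + y)
t = 108
O*(d(r(-4, 3)) + t) = 152*((-34 + 4*3) + 108) = 152*((-34 + 12) + 108) = 152*(-22 + 108) = 152*86 = 13072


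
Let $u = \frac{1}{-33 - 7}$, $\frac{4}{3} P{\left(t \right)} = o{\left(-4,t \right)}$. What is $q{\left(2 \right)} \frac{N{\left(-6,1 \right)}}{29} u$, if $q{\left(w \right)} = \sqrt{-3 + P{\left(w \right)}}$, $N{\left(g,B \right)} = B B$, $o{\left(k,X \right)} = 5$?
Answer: $- \frac{\sqrt{3}}{2320} \approx -0.00074657$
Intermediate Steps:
$P{\left(t \right)} = \frac{15}{4}$ ($P{\left(t \right)} = \frac{3}{4} \cdot 5 = \frac{15}{4}$)
$N{\left(g,B \right)} = B^{2}$
$q{\left(w \right)} = \frac{\sqrt{3}}{2}$ ($q{\left(w \right)} = \sqrt{-3 + \frac{15}{4}} = \sqrt{\frac{3}{4}} = \frac{\sqrt{3}}{2}$)
$u = - \frac{1}{40}$ ($u = \frac{1}{-40} = - \frac{1}{40} \approx -0.025$)
$q{\left(2 \right)} \frac{N{\left(-6,1 \right)}}{29} u = \frac{\sqrt{3}}{2} \frac{1^{2}}{29} \left(- \frac{1}{40}\right) = \frac{\sqrt{3}}{2} \cdot 1 \cdot \frac{1}{29} \left(- \frac{1}{40}\right) = \frac{\sqrt{3}}{2} \cdot \frac{1}{29} \left(- \frac{1}{40}\right) = \frac{\sqrt{3}}{58} \left(- \frac{1}{40}\right) = - \frac{\sqrt{3}}{2320}$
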